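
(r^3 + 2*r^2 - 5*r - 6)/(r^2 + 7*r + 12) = (r^2 - r - 2)/(r + 4)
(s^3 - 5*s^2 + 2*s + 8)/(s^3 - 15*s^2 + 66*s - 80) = (s^2 - 3*s - 4)/(s^2 - 13*s + 40)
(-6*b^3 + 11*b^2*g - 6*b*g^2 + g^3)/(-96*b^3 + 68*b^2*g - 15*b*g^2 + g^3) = (2*b^2 - 3*b*g + g^2)/(32*b^2 - 12*b*g + g^2)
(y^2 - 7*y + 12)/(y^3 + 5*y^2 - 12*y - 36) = (y - 4)/(y^2 + 8*y + 12)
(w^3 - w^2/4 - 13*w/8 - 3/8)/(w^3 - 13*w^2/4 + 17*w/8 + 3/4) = (w + 1)/(w - 2)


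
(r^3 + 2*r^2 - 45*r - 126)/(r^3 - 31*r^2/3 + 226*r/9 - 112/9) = 9*(r^2 + 9*r + 18)/(9*r^2 - 30*r + 16)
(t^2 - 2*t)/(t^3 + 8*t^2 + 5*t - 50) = t/(t^2 + 10*t + 25)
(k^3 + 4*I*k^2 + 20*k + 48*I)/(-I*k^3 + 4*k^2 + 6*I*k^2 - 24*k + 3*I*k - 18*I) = (I*k^3 - 4*k^2 + 20*I*k - 48)/(k^3 + k^2*(-6 + 4*I) + k*(-3 - 24*I) + 18)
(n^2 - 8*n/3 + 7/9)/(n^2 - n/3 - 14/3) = (n - 1/3)/(n + 2)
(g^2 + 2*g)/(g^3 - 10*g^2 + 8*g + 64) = g/(g^2 - 12*g + 32)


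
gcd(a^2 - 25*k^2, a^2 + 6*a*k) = 1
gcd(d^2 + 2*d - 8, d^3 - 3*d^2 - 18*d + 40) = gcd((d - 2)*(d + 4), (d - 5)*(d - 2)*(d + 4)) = d^2 + 2*d - 8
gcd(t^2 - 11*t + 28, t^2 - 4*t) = t - 4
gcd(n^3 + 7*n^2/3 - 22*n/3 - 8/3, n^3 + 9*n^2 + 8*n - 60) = n - 2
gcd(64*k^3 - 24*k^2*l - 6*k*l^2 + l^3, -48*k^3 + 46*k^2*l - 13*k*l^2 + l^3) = 16*k^2 - 10*k*l + l^2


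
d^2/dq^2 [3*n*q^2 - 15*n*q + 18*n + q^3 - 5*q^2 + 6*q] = 6*n + 6*q - 10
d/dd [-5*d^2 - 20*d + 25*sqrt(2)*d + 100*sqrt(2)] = -10*d - 20 + 25*sqrt(2)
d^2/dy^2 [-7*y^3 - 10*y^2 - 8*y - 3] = -42*y - 20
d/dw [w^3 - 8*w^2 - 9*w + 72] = 3*w^2 - 16*w - 9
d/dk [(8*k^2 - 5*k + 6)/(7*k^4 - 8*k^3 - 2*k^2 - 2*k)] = (-112*k^5 + 169*k^4 - 248*k^3 + 118*k^2 + 24*k + 12)/(k^2*(49*k^6 - 112*k^5 + 36*k^4 + 4*k^3 + 36*k^2 + 8*k + 4))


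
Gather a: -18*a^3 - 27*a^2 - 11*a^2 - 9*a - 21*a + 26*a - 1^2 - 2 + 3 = -18*a^3 - 38*a^2 - 4*a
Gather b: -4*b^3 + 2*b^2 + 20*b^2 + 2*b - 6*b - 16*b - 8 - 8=-4*b^3 + 22*b^2 - 20*b - 16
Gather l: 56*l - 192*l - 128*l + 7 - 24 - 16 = -264*l - 33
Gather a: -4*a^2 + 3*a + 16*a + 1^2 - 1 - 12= -4*a^2 + 19*a - 12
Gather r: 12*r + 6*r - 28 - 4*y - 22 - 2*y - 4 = 18*r - 6*y - 54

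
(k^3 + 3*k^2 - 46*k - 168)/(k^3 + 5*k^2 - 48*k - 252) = (k + 4)/(k + 6)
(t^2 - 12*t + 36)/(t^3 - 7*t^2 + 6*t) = (t - 6)/(t*(t - 1))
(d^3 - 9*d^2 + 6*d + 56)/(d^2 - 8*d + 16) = (d^2 - 5*d - 14)/(d - 4)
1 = 1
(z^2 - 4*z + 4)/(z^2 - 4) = (z - 2)/(z + 2)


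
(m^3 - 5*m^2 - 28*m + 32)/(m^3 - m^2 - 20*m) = (m^2 - 9*m + 8)/(m*(m - 5))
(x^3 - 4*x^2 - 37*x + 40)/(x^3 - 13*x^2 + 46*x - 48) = (x^2 + 4*x - 5)/(x^2 - 5*x + 6)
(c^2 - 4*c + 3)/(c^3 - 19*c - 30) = (-c^2 + 4*c - 3)/(-c^3 + 19*c + 30)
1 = 1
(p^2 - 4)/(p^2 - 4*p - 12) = (p - 2)/(p - 6)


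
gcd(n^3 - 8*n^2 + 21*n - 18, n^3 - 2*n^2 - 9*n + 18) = n^2 - 5*n + 6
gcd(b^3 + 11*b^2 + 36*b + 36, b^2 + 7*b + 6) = b + 6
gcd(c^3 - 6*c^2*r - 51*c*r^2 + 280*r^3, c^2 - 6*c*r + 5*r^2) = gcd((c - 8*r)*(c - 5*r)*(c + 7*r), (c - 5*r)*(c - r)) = -c + 5*r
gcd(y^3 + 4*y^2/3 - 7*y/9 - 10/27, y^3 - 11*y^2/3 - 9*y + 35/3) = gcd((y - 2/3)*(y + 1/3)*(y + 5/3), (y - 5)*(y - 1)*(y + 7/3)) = 1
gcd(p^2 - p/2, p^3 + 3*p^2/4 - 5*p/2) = p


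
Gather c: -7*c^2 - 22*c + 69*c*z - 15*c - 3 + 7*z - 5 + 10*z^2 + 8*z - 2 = -7*c^2 + c*(69*z - 37) + 10*z^2 + 15*z - 10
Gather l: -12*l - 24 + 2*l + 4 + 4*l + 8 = -6*l - 12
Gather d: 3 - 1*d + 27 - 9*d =30 - 10*d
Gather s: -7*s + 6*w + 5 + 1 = -7*s + 6*w + 6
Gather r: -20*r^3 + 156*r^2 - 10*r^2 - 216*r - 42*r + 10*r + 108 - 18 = -20*r^3 + 146*r^2 - 248*r + 90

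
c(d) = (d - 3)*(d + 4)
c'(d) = 2*d + 1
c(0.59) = -11.06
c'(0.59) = 2.18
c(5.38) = 22.32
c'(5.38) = 11.76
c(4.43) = 12.05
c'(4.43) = 9.86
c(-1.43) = -11.39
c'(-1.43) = -1.86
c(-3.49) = -3.31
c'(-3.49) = -5.98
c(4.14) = 9.28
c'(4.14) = 9.28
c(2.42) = -3.72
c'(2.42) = 5.84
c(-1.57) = -11.11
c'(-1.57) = -2.14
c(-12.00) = 120.00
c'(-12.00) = -23.00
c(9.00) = 78.00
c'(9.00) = 19.00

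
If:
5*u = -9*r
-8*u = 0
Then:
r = 0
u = 0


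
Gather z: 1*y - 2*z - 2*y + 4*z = -y + 2*z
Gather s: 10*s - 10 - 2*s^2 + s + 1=-2*s^2 + 11*s - 9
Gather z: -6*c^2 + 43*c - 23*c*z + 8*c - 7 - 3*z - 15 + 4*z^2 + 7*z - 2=-6*c^2 + 51*c + 4*z^2 + z*(4 - 23*c) - 24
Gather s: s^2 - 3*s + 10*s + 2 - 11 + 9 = s^2 + 7*s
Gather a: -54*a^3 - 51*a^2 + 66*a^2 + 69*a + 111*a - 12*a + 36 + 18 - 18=-54*a^3 + 15*a^2 + 168*a + 36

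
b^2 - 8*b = b*(b - 8)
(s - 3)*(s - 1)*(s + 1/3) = s^3 - 11*s^2/3 + 5*s/3 + 1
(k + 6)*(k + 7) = k^2 + 13*k + 42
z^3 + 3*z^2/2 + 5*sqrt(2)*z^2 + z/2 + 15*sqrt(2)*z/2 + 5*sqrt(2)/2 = (z + 1/2)*(z + 1)*(z + 5*sqrt(2))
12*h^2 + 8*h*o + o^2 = (2*h + o)*(6*h + o)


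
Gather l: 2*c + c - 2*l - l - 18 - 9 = 3*c - 3*l - 27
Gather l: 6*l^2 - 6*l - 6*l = 6*l^2 - 12*l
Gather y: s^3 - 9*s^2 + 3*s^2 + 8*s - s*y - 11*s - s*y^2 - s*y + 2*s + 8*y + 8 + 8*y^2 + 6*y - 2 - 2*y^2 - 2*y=s^3 - 6*s^2 - s + y^2*(6 - s) + y*(12 - 2*s) + 6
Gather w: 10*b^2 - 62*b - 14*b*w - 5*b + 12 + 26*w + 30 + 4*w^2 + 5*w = 10*b^2 - 67*b + 4*w^2 + w*(31 - 14*b) + 42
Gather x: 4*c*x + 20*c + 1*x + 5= 20*c + x*(4*c + 1) + 5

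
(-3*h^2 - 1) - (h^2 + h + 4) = -4*h^2 - h - 5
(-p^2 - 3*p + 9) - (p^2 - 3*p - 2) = 11 - 2*p^2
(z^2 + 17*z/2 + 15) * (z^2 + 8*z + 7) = z^4 + 33*z^3/2 + 90*z^2 + 359*z/2 + 105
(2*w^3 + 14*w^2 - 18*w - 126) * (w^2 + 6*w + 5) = 2*w^5 + 26*w^4 + 76*w^3 - 164*w^2 - 846*w - 630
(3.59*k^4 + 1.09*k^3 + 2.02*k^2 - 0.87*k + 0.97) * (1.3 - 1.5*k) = -5.385*k^5 + 3.032*k^4 - 1.613*k^3 + 3.931*k^2 - 2.586*k + 1.261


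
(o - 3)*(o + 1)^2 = o^3 - o^2 - 5*o - 3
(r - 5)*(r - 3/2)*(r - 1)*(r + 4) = r^4 - 7*r^3/2 - 16*r^2 + 97*r/2 - 30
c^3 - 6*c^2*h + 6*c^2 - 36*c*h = c*(c + 6)*(c - 6*h)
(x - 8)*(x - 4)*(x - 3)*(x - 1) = x^4 - 16*x^3 + 83*x^2 - 164*x + 96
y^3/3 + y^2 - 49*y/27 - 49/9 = (y/3 + 1)*(y - 7/3)*(y + 7/3)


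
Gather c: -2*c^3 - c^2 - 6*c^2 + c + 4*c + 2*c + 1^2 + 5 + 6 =-2*c^3 - 7*c^2 + 7*c + 12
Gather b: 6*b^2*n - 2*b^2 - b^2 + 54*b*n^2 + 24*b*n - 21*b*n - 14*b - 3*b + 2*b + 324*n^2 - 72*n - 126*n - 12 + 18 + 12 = b^2*(6*n - 3) + b*(54*n^2 + 3*n - 15) + 324*n^2 - 198*n + 18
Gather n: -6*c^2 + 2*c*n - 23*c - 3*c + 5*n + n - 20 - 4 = -6*c^2 - 26*c + n*(2*c + 6) - 24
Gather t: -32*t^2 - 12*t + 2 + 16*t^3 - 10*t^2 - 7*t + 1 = 16*t^3 - 42*t^2 - 19*t + 3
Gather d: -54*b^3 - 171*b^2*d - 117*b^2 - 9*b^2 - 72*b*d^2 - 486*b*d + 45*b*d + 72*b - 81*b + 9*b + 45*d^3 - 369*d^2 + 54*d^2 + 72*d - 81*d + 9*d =-54*b^3 - 126*b^2 + 45*d^3 + d^2*(-72*b - 315) + d*(-171*b^2 - 441*b)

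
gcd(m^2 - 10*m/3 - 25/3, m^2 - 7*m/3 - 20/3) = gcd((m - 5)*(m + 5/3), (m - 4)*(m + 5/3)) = m + 5/3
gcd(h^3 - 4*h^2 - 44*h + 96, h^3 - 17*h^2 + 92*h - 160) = h - 8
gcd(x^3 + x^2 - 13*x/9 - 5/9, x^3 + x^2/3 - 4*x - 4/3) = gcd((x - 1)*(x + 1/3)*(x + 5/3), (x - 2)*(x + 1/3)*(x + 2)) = x + 1/3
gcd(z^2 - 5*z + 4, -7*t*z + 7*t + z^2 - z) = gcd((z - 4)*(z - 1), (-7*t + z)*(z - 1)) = z - 1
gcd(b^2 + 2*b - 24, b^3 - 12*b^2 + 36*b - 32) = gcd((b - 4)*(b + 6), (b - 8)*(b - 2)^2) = 1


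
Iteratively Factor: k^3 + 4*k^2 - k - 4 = (k + 1)*(k^2 + 3*k - 4) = (k + 1)*(k + 4)*(k - 1)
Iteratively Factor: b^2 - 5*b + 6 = (b - 2)*(b - 3)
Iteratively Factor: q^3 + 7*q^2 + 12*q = (q)*(q^2 + 7*q + 12) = q*(q + 4)*(q + 3)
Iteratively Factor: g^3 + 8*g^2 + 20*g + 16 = (g + 4)*(g^2 + 4*g + 4) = (g + 2)*(g + 4)*(g + 2)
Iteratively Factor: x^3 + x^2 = (x)*(x^2 + x) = x*(x + 1)*(x)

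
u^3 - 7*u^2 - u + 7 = (u - 7)*(u - 1)*(u + 1)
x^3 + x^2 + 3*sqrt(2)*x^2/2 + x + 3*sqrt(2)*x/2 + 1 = (x + 1)*(x + sqrt(2)/2)*(x + sqrt(2))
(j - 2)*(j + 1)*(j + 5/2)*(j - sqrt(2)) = j^4 - sqrt(2)*j^3 + 3*j^3/2 - 9*j^2/2 - 3*sqrt(2)*j^2/2 - 5*j + 9*sqrt(2)*j/2 + 5*sqrt(2)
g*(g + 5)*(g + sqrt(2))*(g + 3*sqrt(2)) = g^4 + 5*g^3 + 4*sqrt(2)*g^3 + 6*g^2 + 20*sqrt(2)*g^2 + 30*g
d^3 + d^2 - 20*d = d*(d - 4)*(d + 5)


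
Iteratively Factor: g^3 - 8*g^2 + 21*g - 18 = (g - 3)*(g^2 - 5*g + 6) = (g - 3)^2*(g - 2)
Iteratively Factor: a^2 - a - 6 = (a + 2)*(a - 3)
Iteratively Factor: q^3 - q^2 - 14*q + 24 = (q + 4)*(q^2 - 5*q + 6) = (q - 2)*(q + 4)*(q - 3)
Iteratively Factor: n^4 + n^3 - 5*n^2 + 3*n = (n - 1)*(n^3 + 2*n^2 - 3*n) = (n - 1)^2*(n^2 + 3*n) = n*(n - 1)^2*(n + 3)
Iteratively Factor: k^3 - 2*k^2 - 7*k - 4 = (k + 1)*(k^2 - 3*k - 4) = (k - 4)*(k + 1)*(k + 1)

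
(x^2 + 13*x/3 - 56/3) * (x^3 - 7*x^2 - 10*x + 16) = x^5 - 8*x^4/3 - 59*x^3 + 310*x^2/3 + 256*x - 896/3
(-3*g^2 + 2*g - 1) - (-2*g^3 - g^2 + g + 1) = 2*g^3 - 2*g^2 + g - 2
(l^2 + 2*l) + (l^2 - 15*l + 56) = 2*l^2 - 13*l + 56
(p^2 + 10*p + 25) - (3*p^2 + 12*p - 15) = -2*p^2 - 2*p + 40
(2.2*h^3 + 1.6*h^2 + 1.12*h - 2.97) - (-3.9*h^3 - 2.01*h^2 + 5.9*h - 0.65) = 6.1*h^3 + 3.61*h^2 - 4.78*h - 2.32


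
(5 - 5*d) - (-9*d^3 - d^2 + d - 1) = 9*d^3 + d^2 - 6*d + 6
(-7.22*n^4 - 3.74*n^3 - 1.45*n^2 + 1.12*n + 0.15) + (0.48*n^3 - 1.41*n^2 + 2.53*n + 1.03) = -7.22*n^4 - 3.26*n^3 - 2.86*n^2 + 3.65*n + 1.18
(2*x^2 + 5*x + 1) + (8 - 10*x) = 2*x^2 - 5*x + 9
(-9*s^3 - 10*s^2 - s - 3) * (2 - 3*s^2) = 27*s^5 + 30*s^4 - 15*s^3 - 11*s^2 - 2*s - 6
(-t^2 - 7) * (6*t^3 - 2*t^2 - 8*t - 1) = -6*t^5 + 2*t^4 - 34*t^3 + 15*t^2 + 56*t + 7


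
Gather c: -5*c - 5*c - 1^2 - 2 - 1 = -10*c - 4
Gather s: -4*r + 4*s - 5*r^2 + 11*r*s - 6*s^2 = -5*r^2 - 4*r - 6*s^2 + s*(11*r + 4)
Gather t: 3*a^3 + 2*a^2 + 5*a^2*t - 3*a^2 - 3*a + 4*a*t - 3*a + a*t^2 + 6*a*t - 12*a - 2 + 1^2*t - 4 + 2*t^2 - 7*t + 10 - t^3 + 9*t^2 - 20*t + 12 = 3*a^3 - a^2 - 18*a - t^3 + t^2*(a + 11) + t*(5*a^2 + 10*a - 26) + 16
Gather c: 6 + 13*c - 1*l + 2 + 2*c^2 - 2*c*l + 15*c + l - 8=2*c^2 + c*(28 - 2*l)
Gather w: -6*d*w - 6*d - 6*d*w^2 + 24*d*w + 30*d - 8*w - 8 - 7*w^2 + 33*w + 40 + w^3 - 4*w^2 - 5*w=24*d + w^3 + w^2*(-6*d - 11) + w*(18*d + 20) + 32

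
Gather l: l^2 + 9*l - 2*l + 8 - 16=l^2 + 7*l - 8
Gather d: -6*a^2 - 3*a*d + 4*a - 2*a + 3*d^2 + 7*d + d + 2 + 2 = -6*a^2 + 2*a + 3*d^2 + d*(8 - 3*a) + 4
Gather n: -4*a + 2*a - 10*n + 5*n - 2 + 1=-2*a - 5*n - 1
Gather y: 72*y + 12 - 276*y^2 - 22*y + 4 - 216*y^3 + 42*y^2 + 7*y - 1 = -216*y^3 - 234*y^2 + 57*y + 15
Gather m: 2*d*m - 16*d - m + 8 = -16*d + m*(2*d - 1) + 8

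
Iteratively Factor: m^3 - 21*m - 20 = (m - 5)*(m^2 + 5*m + 4) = (m - 5)*(m + 4)*(m + 1)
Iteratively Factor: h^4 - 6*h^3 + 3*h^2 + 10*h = (h - 5)*(h^3 - h^2 - 2*h) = h*(h - 5)*(h^2 - h - 2) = h*(h - 5)*(h + 1)*(h - 2)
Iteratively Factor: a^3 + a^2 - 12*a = (a)*(a^2 + a - 12) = a*(a - 3)*(a + 4)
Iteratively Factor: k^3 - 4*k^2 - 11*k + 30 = (k + 3)*(k^2 - 7*k + 10) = (k - 2)*(k + 3)*(k - 5)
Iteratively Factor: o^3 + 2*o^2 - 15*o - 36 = (o + 3)*(o^2 - o - 12) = (o + 3)^2*(o - 4)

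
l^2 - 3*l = l*(l - 3)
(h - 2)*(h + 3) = h^2 + h - 6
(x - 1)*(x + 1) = x^2 - 1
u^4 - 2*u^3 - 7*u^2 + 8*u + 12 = (u - 3)*(u - 2)*(u + 1)*(u + 2)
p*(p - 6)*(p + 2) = p^3 - 4*p^2 - 12*p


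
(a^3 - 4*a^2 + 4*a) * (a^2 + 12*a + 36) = a^5 + 8*a^4 - 8*a^3 - 96*a^2 + 144*a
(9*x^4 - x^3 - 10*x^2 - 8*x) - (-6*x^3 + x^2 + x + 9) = 9*x^4 + 5*x^3 - 11*x^2 - 9*x - 9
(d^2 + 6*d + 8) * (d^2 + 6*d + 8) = d^4 + 12*d^3 + 52*d^2 + 96*d + 64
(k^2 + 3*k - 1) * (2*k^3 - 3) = 2*k^5 + 6*k^4 - 2*k^3 - 3*k^2 - 9*k + 3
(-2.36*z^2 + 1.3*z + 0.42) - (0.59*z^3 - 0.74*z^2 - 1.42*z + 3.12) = -0.59*z^3 - 1.62*z^2 + 2.72*z - 2.7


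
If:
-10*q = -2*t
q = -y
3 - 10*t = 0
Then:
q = 3/50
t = 3/10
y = -3/50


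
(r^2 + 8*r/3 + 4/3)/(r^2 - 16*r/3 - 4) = (r + 2)/(r - 6)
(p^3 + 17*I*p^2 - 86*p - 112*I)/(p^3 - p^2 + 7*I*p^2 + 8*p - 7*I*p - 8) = (p^2 + 9*I*p - 14)/(p^2 - p*(1 + I) + I)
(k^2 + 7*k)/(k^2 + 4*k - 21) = k/(k - 3)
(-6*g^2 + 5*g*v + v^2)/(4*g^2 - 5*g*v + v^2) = (6*g + v)/(-4*g + v)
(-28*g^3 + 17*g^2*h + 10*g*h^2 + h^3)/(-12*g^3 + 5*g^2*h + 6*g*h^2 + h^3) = (7*g + h)/(3*g + h)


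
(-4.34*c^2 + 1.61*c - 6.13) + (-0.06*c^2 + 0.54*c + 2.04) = -4.4*c^2 + 2.15*c - 4.09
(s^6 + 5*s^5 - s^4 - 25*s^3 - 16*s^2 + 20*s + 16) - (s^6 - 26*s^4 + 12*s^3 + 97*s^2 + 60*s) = 5*s^5 + 25*s^4 - 37*s^3 - 113*s^2 - 40*s + 16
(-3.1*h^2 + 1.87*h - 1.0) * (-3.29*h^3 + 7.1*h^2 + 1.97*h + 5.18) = 10.199*h^5 - 28.1623*h^4 + 10.46*h^3 - 19.4741*h^2 + 7.7166*h - 5.18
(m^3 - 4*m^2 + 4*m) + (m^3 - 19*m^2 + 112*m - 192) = 2*m^3 - 23*m^2 + 116*m - 192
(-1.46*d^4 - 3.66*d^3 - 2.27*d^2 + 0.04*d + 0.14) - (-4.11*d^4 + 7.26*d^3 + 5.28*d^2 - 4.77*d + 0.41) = 2.65*d^4 - 10.92*d^3 - 7.55*d^2 + 4.81*d - 0.27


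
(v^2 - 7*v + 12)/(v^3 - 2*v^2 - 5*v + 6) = (v - 4)/(v^2 + v - 2)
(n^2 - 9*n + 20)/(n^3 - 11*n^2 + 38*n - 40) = 1/(n - 2)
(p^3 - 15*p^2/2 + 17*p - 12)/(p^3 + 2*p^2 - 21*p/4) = 2*(p^2 - 6*p + 8)/(p*(2*p + 7))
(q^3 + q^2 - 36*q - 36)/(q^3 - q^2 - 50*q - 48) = (q - 6)/(q - 8)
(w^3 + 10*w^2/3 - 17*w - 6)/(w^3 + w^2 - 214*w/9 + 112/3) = 3*(3*w^2 - 8*w - 3)/(9*w^2 - 45*w + 56)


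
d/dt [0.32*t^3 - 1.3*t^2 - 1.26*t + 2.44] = 0.96*t^2 - 2.6*t - 1.26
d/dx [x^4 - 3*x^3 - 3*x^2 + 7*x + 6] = 4*x^3 - 9*x^2 - 6*x + 7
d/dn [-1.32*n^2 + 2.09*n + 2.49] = 2.09 - 2.64*n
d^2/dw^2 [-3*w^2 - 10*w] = -6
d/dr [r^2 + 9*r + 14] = 2*r + 9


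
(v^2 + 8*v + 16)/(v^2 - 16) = (v + 4)/(v - 4)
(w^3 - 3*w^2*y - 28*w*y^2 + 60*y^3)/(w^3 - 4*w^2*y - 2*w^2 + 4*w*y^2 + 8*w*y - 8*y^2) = (-w^2 + w*y + 30*y^2)/(-w^2 + 2*w*y + 2*w - 4*y)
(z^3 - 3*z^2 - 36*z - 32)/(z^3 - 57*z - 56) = (z + 4)/(z + 7)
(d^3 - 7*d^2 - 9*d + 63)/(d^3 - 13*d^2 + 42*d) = (d^2 - 9)/(d*(d - 6))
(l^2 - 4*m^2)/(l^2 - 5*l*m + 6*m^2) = (l + 2*m)/(l - 3*m)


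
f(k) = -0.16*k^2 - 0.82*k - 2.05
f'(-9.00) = 2.06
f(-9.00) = -7.63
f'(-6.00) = 1.10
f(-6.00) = -2.89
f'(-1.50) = -0.34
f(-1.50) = -1.18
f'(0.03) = -0.83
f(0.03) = -2.07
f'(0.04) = -0.83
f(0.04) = -2.08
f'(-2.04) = -0.17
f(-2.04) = -1.04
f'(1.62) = -1.34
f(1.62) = -3.80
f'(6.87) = -3.02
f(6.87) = -15.23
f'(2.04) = -1.47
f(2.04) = -4.39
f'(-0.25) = -0.74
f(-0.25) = -1.86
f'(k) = -0.32*k - 0.82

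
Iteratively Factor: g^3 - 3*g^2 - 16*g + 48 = (g + 4)*(g^2 - 7*g + 12) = (g - 3)*(g + 4)*(g - 4)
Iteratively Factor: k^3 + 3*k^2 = (k)*(k^2 + 3*k) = k*(k + 3)*(k)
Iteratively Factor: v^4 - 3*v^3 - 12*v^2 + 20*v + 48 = (v + 2)*(v^3 - 5*v^2 - 2*v + 24) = (v - 4)*(v + 2)*(v^2 - v - 6) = (v - 4)*(v - 3)*(v + 2)*(v + 2)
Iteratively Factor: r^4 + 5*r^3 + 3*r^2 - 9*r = (r + 3)*(r^3 + 2*r^2 - 3*r) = r*(r + 3)*(r^2 + 2*r - 3) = r*(r + 3)^2*(r - 1)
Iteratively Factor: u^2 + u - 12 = (u - 3)*(u + 4)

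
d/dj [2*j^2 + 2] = 4*j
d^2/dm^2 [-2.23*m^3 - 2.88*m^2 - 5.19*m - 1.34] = -13.38*m - 5.76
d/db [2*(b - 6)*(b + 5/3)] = 4*b - 26/3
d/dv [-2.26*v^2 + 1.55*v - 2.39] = 1.55 - 4.52*v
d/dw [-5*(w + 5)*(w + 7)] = -10*w - 60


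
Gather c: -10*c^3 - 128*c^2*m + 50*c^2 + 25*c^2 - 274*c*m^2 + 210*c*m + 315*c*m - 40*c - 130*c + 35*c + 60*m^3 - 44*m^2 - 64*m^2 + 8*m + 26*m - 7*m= -10*c^3 + c^2*(75 - 128*m) + c*(-274*m^2 + 525*m - 135) + 60*m^3 - 108*m^2 + 27*m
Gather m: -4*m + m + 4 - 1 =3 - 3*m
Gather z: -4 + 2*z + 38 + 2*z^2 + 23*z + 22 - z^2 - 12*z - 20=z^2 + 13*z + 36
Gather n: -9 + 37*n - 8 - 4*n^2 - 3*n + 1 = -4*n^2 + 34*n - 16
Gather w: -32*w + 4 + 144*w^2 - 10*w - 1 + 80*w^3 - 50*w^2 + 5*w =80*w^3 + 94*w^2 - 37*w + 3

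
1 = 1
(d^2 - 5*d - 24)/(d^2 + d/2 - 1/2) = 2*(d^2 - 5*d - 24)/(2*d^2 + d - 1)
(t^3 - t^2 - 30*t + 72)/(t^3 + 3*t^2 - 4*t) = (t^3 - t^2 - 30*t + 72)/(t*(t^2 + 3*t - 4))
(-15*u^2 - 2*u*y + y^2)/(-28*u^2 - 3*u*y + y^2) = (15*u^2 + 2*u*y - y^2)/(28*u^2 + 3*u*y - y^2)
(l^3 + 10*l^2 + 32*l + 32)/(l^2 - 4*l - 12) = (l^2 + 8*l + 16)/(l - 6)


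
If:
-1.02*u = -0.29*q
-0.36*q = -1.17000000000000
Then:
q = 3.25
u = 0.92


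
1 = 1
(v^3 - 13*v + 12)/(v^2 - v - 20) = (v^2 - 4*v + 3)/(v - 5)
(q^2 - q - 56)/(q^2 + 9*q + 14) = (q - 8)/(q + 2)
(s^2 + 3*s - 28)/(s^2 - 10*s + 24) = (s + 7)/(s - 6)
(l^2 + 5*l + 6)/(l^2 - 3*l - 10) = (l + 3)/(l - 5)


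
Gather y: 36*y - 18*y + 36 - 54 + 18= 18*y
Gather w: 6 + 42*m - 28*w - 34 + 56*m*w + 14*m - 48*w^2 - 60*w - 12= 56*m - 48*w^2 + w*(56*m - 88) - 40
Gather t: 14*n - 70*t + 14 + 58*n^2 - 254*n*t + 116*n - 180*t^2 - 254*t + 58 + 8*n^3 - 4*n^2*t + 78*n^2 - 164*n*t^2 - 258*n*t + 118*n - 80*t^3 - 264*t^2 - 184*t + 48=8*n^3 + 136*n^2 + 248*n - 80*t^3 + t^2*(-164*n - 444) + t*(-4*n^2 - 512*n - 508) + 120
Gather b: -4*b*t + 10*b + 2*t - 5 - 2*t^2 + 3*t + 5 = b*(10 - 4*t) - 2*t^2 + 5*t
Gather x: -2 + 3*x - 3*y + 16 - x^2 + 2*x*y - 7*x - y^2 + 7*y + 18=-x^2 + x*(2*y - 4) - y^2 + 4*y + 32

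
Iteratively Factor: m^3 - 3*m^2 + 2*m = (m - 1)*(m^2 - 2*m) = (m - 2)*(m - 1)*(m)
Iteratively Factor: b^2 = (b)*(b)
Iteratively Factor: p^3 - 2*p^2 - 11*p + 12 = (p - 4)*(p^2 + 2*p - 3) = (p - 4)*(p + 3)*(p - 1)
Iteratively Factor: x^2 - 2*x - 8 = (x + 2)*(x - 4)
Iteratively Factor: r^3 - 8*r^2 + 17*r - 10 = (r - 1)*(r^2 - 7*r + 10) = (r - 2)*(r - 1)*(r - 5)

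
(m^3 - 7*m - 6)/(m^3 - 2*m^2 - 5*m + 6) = (m + 1)/(m - 1)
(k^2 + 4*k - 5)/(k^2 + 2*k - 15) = (k - 1)/(k - 3)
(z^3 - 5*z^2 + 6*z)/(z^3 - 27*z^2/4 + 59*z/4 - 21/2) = 4*z/(4*z - 7)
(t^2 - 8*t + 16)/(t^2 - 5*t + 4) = (t - 4)/(t - 1)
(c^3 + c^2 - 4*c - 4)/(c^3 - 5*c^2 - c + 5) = (c^2 - 4)/(c^2 - 6*c + 5)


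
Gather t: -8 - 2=-10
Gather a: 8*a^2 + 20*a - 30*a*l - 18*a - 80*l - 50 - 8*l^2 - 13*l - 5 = 8*a^2 + a*(2 - 30*l) - 8*l^2 - 93*l - 55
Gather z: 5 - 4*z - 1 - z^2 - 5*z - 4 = -z^2 - 9*z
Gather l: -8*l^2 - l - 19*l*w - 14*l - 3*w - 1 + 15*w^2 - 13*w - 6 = -8*l^2 + l*(-19*w - 15) + 15*w^2 - 16*w - 7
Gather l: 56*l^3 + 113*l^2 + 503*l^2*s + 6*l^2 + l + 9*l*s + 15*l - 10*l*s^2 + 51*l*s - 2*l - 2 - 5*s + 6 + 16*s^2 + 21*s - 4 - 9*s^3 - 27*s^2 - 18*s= 56*l^3 + l^2*(503*s + 119) + l*(-10*s^2 + 60*s + 14) - 9*s^3 - 11*s^2 - 2*s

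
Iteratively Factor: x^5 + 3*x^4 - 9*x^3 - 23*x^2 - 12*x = (x + 1)*(x^4 + 2*x^3 - 11*x^2 - 12*x) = (x + 1)^2*(x^3 + x^2 - 12*x) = (x + 1)^2*(x + 4)*(x^2 - 3*x) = x*(x + 1)^2*(x + 4)*(x - 3)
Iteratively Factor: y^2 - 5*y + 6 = (y - 2)*(y - 3)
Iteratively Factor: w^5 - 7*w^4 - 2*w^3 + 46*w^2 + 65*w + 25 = (w + 1)*(w^4 - 8*w^3 + 6*w^2 + 40*w + 25) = (w - 5)*(w + 1)*(w^3 - 3*w^2 - 9*w - 5) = (w - 5)*(w + 1)^2*(w^2 - 4*w - 5) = (w - 5)*(w + 1)^3*(w - 5)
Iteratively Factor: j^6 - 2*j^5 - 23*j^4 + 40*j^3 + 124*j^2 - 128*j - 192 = (j - 4)*(j^5 + 2*j^4 - 15*j^3 - 20*j^2 + 44*j + 48) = (j - 4)*(j - 2)*(j^4 + 4*j^3 - 7*j^2 - 34*j - 24) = (j - 4)*(j - 2)*(j + 4)*(j^3 - 7*j - 6) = (j - 4)*(j - 2)*(j + 2)*(j + 4)*(j^2 - 2*j - 3) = (j - 4)*(j - 3)*(j - 2)*(j + 2)*(j + 4)*(j + 1)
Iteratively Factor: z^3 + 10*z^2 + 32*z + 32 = (z + 4)*(z^2 + 6*z + 8) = (z + 4)^2*(z + 2)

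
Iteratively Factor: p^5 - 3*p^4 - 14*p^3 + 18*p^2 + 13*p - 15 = (p + 1)*(p^4 - 4*p^3 - 10*p^2 + 28*p - 15) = (p + 1)*(p + 3)*(p^3 - 7*p^2 + 11*p - 5) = (p - 1)*(p + 1)*(p + 3)*(p^2 - 6*p + 5) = (p - 5)*(p - 1)*(p + 1)*(p + 3)*(p - 1)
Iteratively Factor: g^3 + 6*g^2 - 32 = (g + 4)*(g^2 + 2*g - 8) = (g + 4)^2*(g - 2)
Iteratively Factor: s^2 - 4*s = (s - 4)*(s)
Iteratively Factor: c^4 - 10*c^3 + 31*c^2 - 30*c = (c - 2)*(c^3 - 8*c^2 + 15*c) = c*(c - 2)*(c^2 - 8*c + 15) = c*(c - 5)*(c - 2)*(c - 3)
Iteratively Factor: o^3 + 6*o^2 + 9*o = (o)*(o^2 + 6*o + 9) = o*(o + 3)*(o + 3)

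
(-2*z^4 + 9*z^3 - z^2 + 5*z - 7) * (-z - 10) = 2*z^5 + 11*z^4 - 89*z^3 + 5*z^2 - 43*z + 70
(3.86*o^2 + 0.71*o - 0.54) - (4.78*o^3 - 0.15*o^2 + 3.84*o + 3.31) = -4.78*o^3 + 4.01*o^2 - 3.13*o - 3.85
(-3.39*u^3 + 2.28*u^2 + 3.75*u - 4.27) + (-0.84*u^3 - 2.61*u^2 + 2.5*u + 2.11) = -4.23*u^3 - 0.33*u^2 + 6.25*u - 2.16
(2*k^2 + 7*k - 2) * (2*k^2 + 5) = 4*k^4 + 14*k^3 + 6*k^2 + 35*k - 10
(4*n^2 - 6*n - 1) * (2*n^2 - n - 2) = 8*n^4 - 16*n^3 - 4*n^2 + 13*n + 2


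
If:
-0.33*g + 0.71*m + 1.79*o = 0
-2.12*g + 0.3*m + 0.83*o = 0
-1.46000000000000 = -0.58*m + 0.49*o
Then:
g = -0.03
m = 1.88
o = -0.75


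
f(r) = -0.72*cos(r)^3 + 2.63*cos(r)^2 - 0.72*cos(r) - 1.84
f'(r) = 2.16*sin(r)*cos(r)^2 - 5.26*sin(r)*cos(r) + 0.72*sin(r) = (2.16*cos(r)^2 - 5.26*cos(r) + 0.72)*sin(r)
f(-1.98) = -1.09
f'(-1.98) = -2.89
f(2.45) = 0.60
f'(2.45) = 3.86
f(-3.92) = 0.27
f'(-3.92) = 3.90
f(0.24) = -0.72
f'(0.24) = -0.56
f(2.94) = 2.07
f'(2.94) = 1.59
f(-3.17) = 2.23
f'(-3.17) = 0.23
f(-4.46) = -1.48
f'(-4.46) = 2.10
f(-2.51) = 0.83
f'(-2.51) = -3.76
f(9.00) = 1.54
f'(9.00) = 3.01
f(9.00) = 1.54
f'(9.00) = 3.01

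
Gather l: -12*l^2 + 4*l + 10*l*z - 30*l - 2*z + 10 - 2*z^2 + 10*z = -12*l^2 + l*(10*z - 26) - 2*z^2 + 8*z + 10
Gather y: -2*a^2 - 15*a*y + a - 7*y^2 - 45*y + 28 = -2*a^2 + a - 7*y^2 + y*(-15*a - 45) + 28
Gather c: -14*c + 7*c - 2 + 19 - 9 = 8 - 7*c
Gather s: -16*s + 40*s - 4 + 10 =24*s + 6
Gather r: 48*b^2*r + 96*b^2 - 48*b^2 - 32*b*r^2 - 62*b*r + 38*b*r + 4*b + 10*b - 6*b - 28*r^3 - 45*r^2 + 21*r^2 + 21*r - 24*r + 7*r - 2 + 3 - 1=48*b^2 + 8*b - 28*r^3 + r^2*(-32*b - 24) + r*(48*b^2 - 24*b + 4)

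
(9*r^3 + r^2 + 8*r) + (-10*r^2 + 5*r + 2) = 9*r^3 - 9*r^2 + 13*r + 2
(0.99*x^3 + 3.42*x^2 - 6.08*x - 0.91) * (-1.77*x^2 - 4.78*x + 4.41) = -1.7523*x^5 - 10.7856*x^4 - 1.2201*x^3 + 45.7553*x^2 - 22.463*x - 4.0131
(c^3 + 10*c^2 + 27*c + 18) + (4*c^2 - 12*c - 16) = c^3 + 14*c^2 + 15*c + 2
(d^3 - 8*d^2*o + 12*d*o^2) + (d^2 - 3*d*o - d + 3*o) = d^3 - 8*d^2*o + d^2 + 12*d*o^2 - 3*d*o - d + 3*o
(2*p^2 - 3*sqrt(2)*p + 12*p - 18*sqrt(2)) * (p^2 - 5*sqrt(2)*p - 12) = 2*p^4 - 13*sqrt(2)*p^3 + 12*p^3 - 78*sqrt(2)*p^2 + 6*p^2 + 36*p + 36*sqrt(2)*p + 216*sqrt(2)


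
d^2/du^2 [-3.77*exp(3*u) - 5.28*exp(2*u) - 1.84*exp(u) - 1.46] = (-33.93*exp(2*u) - 21.12*exp(u) - 1.84)*exp(u)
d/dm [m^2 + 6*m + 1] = 2*m + 6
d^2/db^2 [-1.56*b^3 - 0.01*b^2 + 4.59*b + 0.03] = -9.36*b - 0.02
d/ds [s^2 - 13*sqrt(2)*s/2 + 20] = 2*s - 13*sqrt(2)/2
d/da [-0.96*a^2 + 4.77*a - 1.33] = 4.77 - 1.92*a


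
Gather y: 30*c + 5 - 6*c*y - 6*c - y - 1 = 24*c + y*(-6*c - 1) + 4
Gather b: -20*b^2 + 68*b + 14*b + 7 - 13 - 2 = -20*b^2 + 82*b - 8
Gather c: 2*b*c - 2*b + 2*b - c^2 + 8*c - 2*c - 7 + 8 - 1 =-c^2 + c*(2*b + 6)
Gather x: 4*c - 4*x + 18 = 4*c - 4*x + 18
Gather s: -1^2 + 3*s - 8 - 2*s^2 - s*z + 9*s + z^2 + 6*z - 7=-2*s^2 + s*(12 - z) + z^2 + 6*z - 16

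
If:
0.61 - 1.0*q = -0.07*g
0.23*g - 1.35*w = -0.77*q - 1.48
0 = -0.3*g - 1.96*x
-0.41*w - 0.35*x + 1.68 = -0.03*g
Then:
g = 410.51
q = 29.35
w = 87.77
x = -62.83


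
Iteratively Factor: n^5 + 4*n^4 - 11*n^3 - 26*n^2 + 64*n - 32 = (n + 4)*(n^4 - 11*n^2 + 18*n - 8) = (n - 1)*(n + 4)*(n^3 + n^2 - 10*n + 8) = (n - 1)*(n + 4)^2*(n^2 - 3*n + 2) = (n - 1)^2*(n + 4)^2*(n - 2)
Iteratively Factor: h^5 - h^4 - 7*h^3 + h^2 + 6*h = (h + 1)*(h^4 - 2*h^3 - 5*h^2 + 6*h) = (h + 1)*(h + 2)*(h^3 - 4*h^2 + 3*h) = (h - 3)*(h + 1)*(h + 2)*(h^2 - h) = (h - 3)*(h - 1)*(h + 1)*(h + 2)*(h)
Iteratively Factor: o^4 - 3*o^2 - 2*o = (o + 1)*(o^3 - o^2 - 2*o) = (o + 1)^2*(o^2 - 2*o) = o*(o + 1)^2*(o - 2)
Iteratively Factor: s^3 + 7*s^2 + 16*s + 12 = (s + 3)*(s^2 + 4*s + 4) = (s + 2)*(s + 3)*(s + 2)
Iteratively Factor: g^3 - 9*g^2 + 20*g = (g - 4)*(g^2 - 5*g) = (g - 5)*(g - 4)*(g)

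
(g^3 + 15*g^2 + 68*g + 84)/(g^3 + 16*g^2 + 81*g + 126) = (g + 2)/(g + 3)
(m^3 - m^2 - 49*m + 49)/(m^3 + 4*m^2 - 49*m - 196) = (m - 1)/(m + 4)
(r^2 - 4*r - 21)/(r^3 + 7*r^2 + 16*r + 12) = (r - 7)/(r^2 + 4*r + 4)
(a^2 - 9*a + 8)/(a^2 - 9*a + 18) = (a^2 - 9*a + 8)/(a^2 - 9*a + 18)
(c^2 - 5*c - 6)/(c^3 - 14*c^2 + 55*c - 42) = (c + 1)/(c^2 - 8*c + 7)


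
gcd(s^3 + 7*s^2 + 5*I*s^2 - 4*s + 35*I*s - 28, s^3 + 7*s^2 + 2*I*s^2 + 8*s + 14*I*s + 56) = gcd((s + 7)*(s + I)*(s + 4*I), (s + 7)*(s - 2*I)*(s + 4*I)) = s^2 + s*(7 + 4*I) + 28*I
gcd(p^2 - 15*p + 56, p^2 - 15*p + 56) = p^2 - 15*p + 56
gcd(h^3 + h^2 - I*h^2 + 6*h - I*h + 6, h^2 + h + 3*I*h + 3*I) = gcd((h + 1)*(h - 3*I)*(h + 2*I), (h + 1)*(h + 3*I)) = h + 1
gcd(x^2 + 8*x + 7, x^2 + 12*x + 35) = x + 7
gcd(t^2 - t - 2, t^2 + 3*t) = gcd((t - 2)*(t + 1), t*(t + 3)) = 1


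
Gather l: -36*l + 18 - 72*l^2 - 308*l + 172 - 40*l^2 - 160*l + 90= -112*l^2 - 504*l + 280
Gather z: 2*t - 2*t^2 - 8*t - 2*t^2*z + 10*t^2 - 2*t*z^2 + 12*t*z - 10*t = 8*t^2 - 2*t*z^2 - 16*t + z*(-2*t^2 + 12*t)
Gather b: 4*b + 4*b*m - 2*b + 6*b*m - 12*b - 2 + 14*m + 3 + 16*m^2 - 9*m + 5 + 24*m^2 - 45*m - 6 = b*(10*m - 10) + 40*m^2 - 40*m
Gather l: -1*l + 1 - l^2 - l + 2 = -l^2 - 2*l + 3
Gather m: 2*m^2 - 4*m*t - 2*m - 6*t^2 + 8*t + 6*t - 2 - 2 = 2*m^2 + m*(-4*t - 2) - 6*t^2 + 14*t - 4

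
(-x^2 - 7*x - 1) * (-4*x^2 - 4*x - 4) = 4*x^4 + 32*x^3 + 36*x^2 + 32*x + 4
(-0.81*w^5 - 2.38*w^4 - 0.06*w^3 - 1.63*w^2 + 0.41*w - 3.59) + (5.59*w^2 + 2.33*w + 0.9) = -0.81*w^5 - 2.38*w^4 - 0.06*w^3 + 3.96*w^2 + 2.74*w - 2.69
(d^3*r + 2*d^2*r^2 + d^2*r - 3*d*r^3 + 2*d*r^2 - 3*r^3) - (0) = d^3*r + 2*d^2*r^2 + d^2*r - 3*d*r^3 + 2*d*r^2 - 3*r^3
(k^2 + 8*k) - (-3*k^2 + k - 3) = 4*k^2 + 7*k + 3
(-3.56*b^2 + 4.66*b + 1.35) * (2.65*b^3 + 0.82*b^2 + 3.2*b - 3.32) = -9.434*b^5 + 9.4298*b^4 - 3.9933*b^3 + 27.8382*b^2 - 11.1512*b - 4.482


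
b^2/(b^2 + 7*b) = b/(b + 7)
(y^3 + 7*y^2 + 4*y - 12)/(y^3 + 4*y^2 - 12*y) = (y^2 + y - 2)/(y*(y - 2))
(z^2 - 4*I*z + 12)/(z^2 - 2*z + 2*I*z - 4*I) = (z - 6*I)/(z - 2)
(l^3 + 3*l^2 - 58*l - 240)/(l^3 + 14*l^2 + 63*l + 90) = (l - 8)/(l + 3)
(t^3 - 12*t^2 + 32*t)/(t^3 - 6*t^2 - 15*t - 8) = t*(t - 4)/(t^2 + 2*t + 1)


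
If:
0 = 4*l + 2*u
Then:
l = -u/2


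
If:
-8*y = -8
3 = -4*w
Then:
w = -3/4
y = 1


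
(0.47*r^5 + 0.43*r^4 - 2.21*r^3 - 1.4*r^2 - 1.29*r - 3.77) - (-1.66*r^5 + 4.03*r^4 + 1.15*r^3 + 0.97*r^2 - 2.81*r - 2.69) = 2.13*r^5 - 3.6*r^4 - 3.36*r^3 - 2.37*r^2 + 1.52*r - 1.08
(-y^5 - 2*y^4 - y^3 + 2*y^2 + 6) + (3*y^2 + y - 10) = -y^5 - 2*y^4 - y^3 + 5*y^2 + y - 4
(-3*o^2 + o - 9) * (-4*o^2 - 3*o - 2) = 12*o^4 + 5*o^3 + 39*o^2 + 25*o + 18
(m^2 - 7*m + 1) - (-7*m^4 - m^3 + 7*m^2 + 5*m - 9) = 7*m^4 + m^3 - 6*m^2 - 12*m + 10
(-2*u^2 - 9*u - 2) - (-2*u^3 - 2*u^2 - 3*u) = 2*u^3 - 6*u - 2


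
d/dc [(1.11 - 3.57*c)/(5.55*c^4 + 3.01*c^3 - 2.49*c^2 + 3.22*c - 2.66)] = (59.4405*c^4 - 3.1506*c^3 - 18.9126*c^2 + 5.5278*c + 5.922)/(30.8025*c^8 + 33.411*c^7 - 18.5789*c^6 + 20.7522*c^5 - 3.9415*c^4 - 32.0488*c^3 + 23.6152*c^2 - 17.1304*c + 7.0756)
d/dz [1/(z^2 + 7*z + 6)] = (-2*z - 7)/(z^2 + 7*z + 6)^2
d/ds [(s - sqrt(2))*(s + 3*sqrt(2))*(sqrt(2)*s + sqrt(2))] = 3*sqrt(2)*s^2 + 2*sqrt(2)*s + 8*s - 6*sqrt(2) + 4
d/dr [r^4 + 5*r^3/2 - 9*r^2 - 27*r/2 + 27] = 4*r^3 + 15*r^2/2 - 18*r - 27/2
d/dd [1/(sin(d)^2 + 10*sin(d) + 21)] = -2*(sin(d) + 5)*cos(d)/(sin(d)^2 + 10*sin(d) + 21)^2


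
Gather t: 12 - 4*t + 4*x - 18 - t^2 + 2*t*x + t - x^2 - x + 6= -t^2 + t*(2*x - 3) - x^2 + 3*x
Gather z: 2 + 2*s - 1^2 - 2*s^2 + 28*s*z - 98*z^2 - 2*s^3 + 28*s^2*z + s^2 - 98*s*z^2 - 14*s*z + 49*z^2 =-2*s^3 - s^2 + 2*s + z^2*(-98*s - 49) + z*(28*s^2 + 14*s) + 1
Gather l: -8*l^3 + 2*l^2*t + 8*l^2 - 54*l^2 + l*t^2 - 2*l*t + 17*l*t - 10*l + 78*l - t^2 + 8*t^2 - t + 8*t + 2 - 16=-8*l^3 + l^2*(2*t - 46) + l*(t^2 + 15*t + 68) + 7*t^2 + 7*t - 14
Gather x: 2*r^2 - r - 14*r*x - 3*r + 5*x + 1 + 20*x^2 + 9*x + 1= 2*r^2 - 4*r + 20*x^2 + x*(14 - 14*r) + 2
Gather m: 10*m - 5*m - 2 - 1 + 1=5*m - 2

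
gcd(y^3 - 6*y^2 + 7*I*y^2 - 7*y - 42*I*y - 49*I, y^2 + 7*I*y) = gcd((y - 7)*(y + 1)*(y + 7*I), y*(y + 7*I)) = y + 7*I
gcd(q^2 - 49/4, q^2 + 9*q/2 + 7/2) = q + 7/2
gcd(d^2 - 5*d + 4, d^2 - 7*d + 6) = d - 1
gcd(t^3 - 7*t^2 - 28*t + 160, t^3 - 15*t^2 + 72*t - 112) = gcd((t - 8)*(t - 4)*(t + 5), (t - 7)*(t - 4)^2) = t - 4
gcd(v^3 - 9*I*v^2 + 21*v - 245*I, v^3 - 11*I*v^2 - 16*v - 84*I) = v - 7*I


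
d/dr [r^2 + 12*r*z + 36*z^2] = 2*r + 12*z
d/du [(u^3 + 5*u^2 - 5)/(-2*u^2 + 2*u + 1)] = (-2*u^4 + 4*u^3 + 13*u^2 - 10*u + 10)/(4*u^4 - 8*u^3 + 4*u + 1)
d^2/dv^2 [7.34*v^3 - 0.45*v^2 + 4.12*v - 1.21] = 44.04*v - 0.9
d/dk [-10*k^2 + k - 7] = 1 - 20*k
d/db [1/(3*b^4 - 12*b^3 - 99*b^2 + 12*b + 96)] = 2*(-2*b^3 + 6*b^2 + 33*b - 2)/(3*(b^4 - 4*b^3 - 33*b^2 + 4*b + 32)^2)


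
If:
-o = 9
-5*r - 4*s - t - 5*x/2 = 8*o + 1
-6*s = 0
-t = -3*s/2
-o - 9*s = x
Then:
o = -9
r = 97/10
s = 0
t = 0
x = 9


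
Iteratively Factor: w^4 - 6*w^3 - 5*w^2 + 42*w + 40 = (w - 5)*(w^3 - w^2 - 10*w - 8) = (w - 5)*(w - 4)*(w^2 + 3*w + 2) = (w - 5)*(w - 4)*(w + 2)*(w + 1)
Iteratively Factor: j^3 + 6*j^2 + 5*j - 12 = (j + 4)*(j^2 + 2*j - 3) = (j - 1)*(j + 4)*(j + 3)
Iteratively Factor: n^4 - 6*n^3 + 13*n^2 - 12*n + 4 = (n - 1)*(n^3 - 5*n^2 + 8*n - 4) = (n - 1)^2*(n^2 - 4*n + 4) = (n - 2)*(n - 1)^2*(n - 2)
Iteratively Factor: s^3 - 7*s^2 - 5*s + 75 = (s - 5)*(s^2 - 2*s - 15) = (s - 5)^2*(s + 3)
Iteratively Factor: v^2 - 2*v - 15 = (v - 5)*(v + 3)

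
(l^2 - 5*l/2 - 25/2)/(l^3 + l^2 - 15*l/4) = 2*(l - 5)/(l*(2*l - 3))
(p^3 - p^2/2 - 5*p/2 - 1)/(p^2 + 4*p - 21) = (2*p^3 - p^2 - 5*p - 2)/(2*(p^2 + 4*p - 21))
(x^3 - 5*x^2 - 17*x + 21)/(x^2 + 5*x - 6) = (x^2 - 4*x - 21)/(x + 6)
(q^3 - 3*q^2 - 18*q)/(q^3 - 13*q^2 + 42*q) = (q + 3)/(q - 7)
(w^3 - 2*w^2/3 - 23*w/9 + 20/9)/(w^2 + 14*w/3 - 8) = (3*w^2 + 2*w - 5)/(3*(w + 6))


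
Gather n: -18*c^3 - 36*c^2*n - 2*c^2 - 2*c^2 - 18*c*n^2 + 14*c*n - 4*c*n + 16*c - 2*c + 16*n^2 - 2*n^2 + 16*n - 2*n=-18*c^3 - 4*c^2 + 14*c + n^2*(14 - 18*c) + n*(-36*c^2 + 10*c + 14)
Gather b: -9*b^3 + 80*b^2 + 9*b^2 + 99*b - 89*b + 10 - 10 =-9*b^3 + 89*b^2 + 10*b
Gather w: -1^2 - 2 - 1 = -4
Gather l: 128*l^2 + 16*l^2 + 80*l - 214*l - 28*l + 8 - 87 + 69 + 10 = 144*l^2 - 162*l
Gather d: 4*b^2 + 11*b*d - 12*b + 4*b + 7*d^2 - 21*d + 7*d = 4*b^2 - 8*b + 7*d^2 + d*(11*b - 14)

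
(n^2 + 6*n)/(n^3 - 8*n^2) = (n + 6)/(n*(n - 8))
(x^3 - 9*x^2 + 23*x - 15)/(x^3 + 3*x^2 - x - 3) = (x^2 - 8*x + 15)/(x^2 + 4*x + 3)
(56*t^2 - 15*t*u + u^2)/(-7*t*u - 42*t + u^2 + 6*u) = (-8*t + u)/(u + 6)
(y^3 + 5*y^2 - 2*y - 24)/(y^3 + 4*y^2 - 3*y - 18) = (y + 4)/(y + 3)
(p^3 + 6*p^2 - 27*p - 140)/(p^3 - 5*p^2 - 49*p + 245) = (p + 4)/(p - 7)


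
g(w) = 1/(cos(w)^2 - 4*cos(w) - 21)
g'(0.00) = 0.00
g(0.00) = -0.04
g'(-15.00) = 0.01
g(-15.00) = -0.06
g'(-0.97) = 0.00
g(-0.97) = -0.04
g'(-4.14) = -0.01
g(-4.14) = -0.05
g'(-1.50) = 0.01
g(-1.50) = -0.05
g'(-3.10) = 0.00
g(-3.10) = -0.06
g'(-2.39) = 0.01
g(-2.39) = -0.06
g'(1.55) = -0.01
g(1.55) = -0.05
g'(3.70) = 0.01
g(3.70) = -0.06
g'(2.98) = -0.00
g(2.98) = -0.06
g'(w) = (2*sin(w)*cos(w) - 4*sin(w))/(cos(w)^2 - 4*cos(w) - 21)^2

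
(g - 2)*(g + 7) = g^2 + 5*g - 14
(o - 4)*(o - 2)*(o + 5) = o^3 - o^2 - 22*o + 40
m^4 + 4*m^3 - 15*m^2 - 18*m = m*(m - 3)*(m + 1)*(m + 6)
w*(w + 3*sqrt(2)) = w^2 + 3*sqrt(2)*w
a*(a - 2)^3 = a^4 - 6*a^3 + 12*a^2 - 8*a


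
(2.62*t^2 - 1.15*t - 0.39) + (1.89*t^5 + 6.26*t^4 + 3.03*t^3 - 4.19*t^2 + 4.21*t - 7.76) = 1.89*t^5 + 6.26*t^4 + 3.03*t^3 - 1.57*t^2 + 3.06*t - 8.15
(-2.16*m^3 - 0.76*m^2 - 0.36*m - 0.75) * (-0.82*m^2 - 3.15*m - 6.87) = 1.7712*m^5 + 7.4272*m^4 + 17.5284*m^3 + 6.9702*m^2 + 4.8357*m + 5.1525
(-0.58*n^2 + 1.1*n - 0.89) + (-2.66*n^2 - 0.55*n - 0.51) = -3.24*n^2 + 0.55*n - 1.4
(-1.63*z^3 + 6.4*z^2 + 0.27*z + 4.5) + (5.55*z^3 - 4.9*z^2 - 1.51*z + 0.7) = 3.92*z^3 + 1.5*z^2 - 1.24*z + 5.2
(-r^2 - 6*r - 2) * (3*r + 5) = -3*r^3 - 23*r^2 - 36*r - 10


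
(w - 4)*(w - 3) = w^2 - 7*w + 12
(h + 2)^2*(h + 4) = h^3 + 8*h^2 + 20*h + 16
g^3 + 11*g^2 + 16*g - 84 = (g - 2)*(g + 6)*(g + 7)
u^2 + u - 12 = (u - 3)*(u + 4)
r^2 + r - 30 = (r - 5)*(r + 6)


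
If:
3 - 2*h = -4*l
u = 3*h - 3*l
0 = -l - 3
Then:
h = -9/2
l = -3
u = -9/2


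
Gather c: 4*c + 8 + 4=4*c + 12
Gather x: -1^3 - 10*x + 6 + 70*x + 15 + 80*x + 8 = 140*x + 28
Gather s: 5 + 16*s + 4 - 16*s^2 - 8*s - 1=-16*s^2 + 8*s + 8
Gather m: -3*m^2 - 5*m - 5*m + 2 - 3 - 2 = -3*m^2 - 10*m - 3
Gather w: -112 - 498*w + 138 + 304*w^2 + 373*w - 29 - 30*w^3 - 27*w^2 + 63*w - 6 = -30*w^3 + 277*w^2 - 62*w - 9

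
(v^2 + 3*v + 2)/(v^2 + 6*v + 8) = (v + 1)/(v + 4)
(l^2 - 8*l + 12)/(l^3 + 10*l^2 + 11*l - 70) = (l - 6)/(l^2 + 12*l + 35)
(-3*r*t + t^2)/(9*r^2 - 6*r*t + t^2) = -t/(3*r - t)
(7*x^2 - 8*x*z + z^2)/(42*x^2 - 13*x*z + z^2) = (x - z)/(6*x - z)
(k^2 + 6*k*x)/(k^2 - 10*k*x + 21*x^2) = k*(k + 6*x)/(k^2 - 10*k*x + 21*x^2)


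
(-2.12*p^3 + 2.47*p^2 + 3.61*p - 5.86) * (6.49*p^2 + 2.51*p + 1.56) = -13.7588*p^5 + 10.7091*p^4 + 26.3214*p^3 - 25.1171*p^2 - 9.077*p - 9.1416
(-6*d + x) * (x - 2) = -6*d*x + 12*d + x^2 - 2*x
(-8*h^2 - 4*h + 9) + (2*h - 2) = -8*h^2 - 2*h + 7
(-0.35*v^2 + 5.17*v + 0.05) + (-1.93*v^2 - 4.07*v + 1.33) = -2.28*v^2 + 1.1*v + 1.38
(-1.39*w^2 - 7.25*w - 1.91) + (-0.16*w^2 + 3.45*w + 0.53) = -1.55*w^2 - 3.8*w - 1.38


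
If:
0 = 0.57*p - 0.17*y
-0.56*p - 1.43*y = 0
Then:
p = 0.00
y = 0.00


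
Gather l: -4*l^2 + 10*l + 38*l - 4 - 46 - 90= -4*l^2 + 48*l - 140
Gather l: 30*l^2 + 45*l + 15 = 30*l^2 + 45*l + 15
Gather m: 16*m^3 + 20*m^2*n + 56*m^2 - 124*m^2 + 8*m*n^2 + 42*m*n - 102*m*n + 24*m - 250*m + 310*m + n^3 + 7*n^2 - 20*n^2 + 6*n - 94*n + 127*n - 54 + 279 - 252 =16*m^3 + m^2*(20*n - 68) + m*(8*n^2 - 60*n + 84) + n^3 - 13*n^2 + 39*n - 27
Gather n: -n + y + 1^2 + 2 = -n + y + 3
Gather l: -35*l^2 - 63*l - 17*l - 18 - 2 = -35*l^2 - 80*l - 20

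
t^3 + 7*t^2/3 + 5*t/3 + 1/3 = (t + 1/3)*(t + 1)^2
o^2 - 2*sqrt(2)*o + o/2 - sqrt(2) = (o + 1/2)*(o - 2*sqrt(2))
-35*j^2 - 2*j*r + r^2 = (-7*j + r)*(5*j + r)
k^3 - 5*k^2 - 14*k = k*(k - 7)*(k + 2)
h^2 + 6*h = h*(h + 6)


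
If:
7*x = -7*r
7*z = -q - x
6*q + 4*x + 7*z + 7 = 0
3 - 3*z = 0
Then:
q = 7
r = 14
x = -14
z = 1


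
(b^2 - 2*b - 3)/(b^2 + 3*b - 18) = (b + 1)/(b + 6)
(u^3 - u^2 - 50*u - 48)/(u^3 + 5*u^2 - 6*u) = (u^2 - 7*u - 8)/(u*(u - 1))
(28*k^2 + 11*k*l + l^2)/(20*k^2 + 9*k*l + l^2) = (7*k + l)/(5*k + l)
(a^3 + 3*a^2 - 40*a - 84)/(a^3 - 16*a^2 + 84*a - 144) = (a^2 + 9*a + 14)/(a^2 - 10*a + 24)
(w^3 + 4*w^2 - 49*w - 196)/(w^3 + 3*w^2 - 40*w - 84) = (w^2 - 3*w - 28)/(w^2 - 4*w - 12)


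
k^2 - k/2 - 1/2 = (k - 1)*(k + 1/2)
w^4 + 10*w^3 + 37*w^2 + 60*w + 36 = (w + 2)^2*(w + 3)^2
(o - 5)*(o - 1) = o^2 - 6*o + 5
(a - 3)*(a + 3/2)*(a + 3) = a^3 + 3*a^2/2 - 9*a - 27/2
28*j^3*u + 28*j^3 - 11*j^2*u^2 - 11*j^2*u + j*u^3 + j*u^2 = (-7*j + u)*(-4*j + u)*(j*u + j)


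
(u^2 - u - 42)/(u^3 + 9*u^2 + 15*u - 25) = (u^2 - u - 42)/(u^3 + 9*u^2 + 15*u - 25)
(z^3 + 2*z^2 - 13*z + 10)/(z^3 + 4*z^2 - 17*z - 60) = (z^2 - 3*z + 2)/(z^2 - z - 12)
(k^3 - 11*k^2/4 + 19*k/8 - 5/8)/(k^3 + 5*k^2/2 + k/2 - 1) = (4*k^2 - 9*k + 5)/(4*(k^2 + 3*k + 2))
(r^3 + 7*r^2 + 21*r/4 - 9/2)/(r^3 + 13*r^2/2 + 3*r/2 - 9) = (r - 1/2)/(r - 1)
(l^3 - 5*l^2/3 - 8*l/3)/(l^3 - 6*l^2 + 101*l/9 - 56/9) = 3*l*(l + 1)/(3*l^2 - 10*l + 7)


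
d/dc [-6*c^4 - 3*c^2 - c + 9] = -24*c^3 - 6*c - 1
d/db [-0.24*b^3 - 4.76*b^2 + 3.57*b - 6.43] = -0.72*b^2 - 9.52*b + 3.57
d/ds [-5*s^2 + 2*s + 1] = 2 - 10*s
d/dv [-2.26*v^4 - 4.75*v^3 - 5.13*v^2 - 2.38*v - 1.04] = -9.04*v^3 - 14.25*v^2 - 10.26*v - 2.38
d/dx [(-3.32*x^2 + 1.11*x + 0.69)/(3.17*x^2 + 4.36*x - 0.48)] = (-17.9939*x^2 - 1.1874*x - 3.5412)/(10.0489*x^4 + 27.6424*x^3 + 15.9664*x^2 - 4.1856*x + 0.2304)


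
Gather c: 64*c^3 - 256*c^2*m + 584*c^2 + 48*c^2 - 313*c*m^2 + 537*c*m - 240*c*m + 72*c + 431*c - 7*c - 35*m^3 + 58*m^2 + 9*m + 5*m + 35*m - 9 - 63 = 64*c^3 + c^2*(632 - 256*m) + c*(-313*m^2 + 297*m + 496) - 35*m^3 + 58*m^2 + 49*m - 72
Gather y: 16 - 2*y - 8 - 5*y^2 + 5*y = -5*y^2 + 3*y + 8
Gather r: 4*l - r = 4*l - r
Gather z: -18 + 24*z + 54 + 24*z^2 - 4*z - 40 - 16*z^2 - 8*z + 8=8*z^2 + 12*z + 4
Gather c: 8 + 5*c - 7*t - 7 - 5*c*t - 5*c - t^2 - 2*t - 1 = -5*c*t - t^2 - 9*t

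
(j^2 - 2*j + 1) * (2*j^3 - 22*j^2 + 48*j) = 2*j^5 - 26*j^4 + 94*j^3 - 118*j^2 + 48*j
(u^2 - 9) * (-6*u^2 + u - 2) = -6*u^4 + u^3 + 52*u^2 - 9*u + 18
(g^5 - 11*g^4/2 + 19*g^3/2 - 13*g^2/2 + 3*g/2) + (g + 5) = g^5 - 11*g^4/2 + 19*g^3/2 - 13*g^2/2 + 5*g/2 + 5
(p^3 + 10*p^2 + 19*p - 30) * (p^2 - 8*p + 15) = p^5 + 2*p^4 - 46*p^3 - 32*p^2 + 525*p - 450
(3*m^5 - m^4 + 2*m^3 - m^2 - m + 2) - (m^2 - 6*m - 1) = 3*m^5 - m^4 + 2*m^3 - 2*m^2 + 5*m + 3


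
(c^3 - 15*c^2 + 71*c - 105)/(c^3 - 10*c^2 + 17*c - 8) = (c^3 - 15*c^2 + 71*c - 105)/(c^3 - 10*c^2 + 17*c - 8)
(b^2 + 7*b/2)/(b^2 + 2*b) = (b + 7/2)/(b + 2)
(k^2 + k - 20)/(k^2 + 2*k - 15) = (k - 4)/(k - 3)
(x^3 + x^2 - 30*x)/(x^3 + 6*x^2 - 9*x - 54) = x*(x - 5)/(x^2 - 9)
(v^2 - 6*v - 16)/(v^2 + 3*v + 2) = (v - 8)/(v + 1)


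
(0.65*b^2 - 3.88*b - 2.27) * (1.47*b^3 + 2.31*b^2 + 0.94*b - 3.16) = 0.9555*b^5 - 4.2021*b^4 - 11.6887*b^3 - 10.9449*b^2 + 10.127*b + 7.1732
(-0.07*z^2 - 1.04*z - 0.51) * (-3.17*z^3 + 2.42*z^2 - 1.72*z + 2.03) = 0.2219*z^5 + 3.1274*z^4 - 0.7797*z^3 + 0.4125*z^2 - 1.234*z - 1.0353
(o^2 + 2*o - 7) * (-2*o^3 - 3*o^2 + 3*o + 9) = -2*o^5 - 7*o^4 + 11*o^3 + 36*o^2 - 3*o - 63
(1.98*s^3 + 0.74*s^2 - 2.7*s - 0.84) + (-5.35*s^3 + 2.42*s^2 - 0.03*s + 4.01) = -3.37*s^3 + 3.16*s^2 - 2.73*s + 3.17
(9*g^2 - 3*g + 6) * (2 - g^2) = -9*g^4 + 3*g^3 + 12*g^2 - 6*g + 12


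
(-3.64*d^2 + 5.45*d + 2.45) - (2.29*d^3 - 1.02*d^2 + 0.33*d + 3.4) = -2.29*d^3 - 2.62*d^2 + 5.12*d - 0.95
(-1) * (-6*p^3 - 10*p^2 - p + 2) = 6*p^3 + 10*p^2 + p - 2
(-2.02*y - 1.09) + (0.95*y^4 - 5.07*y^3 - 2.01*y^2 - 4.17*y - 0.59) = 0.95*y^4 - 5.07*y^3 - 2.01*y^2 - 6.19*y - 1.68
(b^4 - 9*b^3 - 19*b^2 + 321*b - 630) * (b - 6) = b^5 - 15*b^4 + 35*b^3 + 435*b^2 - 2556*b + 3780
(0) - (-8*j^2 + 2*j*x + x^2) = 8*j^2 - 2*j*x - x^2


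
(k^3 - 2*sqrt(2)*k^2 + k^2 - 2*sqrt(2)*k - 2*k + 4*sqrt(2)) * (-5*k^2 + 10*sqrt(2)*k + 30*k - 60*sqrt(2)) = -5*k^5 + 25*k^4 + 20*sqrt(2)*k^4 - 100*sqrt(2)*k^3 - 160*sqrt(2)*k^2 + 140*k^2 + 320*k + 240*sqrt(2)*k - 480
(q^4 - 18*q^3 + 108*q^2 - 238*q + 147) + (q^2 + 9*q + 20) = q^4 - 18*q^3 + 109*q^2 - 229*q + 167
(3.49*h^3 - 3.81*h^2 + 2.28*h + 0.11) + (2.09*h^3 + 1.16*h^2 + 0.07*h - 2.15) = 5.58*h^3 - 2.65*h^2 + 2.35*h - 2.04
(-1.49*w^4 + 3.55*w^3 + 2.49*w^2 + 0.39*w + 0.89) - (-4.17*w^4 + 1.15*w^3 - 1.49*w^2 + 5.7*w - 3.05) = 2.68*w^4 + 2.4*w^3 + 3.98*w^2 - 5.31*w + 3.94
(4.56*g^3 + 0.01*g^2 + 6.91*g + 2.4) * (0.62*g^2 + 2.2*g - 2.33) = 2.8272*g^5 + 10.0382*g^4 - 6.3186*g^3 + 16.6667*g^2 - 10.8203*g - 5.592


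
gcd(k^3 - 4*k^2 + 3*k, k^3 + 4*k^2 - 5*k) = k^2 - k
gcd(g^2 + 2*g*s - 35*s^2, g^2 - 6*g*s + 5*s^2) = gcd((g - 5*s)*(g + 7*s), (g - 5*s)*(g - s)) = -g + 5*s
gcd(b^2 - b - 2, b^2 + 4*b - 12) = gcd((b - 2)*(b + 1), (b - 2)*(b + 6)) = b - 2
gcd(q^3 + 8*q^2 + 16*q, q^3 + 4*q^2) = q^2 + 4*q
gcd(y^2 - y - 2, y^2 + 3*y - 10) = y - 2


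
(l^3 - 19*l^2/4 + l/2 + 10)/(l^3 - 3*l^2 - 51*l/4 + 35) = (4*l^2 - 3*l - 10)/(4*l^2 + 4*l - 35)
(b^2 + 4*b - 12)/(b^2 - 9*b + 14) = (b + 6)/(b - 7)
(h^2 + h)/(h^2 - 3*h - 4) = h/(h - 4)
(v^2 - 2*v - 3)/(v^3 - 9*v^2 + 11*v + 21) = 1/(v - 7)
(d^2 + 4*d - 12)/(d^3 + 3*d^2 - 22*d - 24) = (d - 2)/(d^2 - 3*d - 4)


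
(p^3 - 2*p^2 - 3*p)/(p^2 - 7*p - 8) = p*(p - 3)/(p - 8)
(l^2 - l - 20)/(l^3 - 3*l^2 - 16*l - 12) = (-l^2 + l + 20)/(-l^3 + 3*l^2 + 16*l + 12)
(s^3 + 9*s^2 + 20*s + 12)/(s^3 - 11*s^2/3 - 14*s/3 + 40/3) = 3*(s^2 + 7*s + 6)/(3*s^2 - 17*s + 20)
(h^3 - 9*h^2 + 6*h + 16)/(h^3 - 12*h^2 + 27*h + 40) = (h - 2)/(h - 5)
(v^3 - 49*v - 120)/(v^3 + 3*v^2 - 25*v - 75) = (v - 8)/(v - 5)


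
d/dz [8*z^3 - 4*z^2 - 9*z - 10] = 24*z^2 - 8*z - 9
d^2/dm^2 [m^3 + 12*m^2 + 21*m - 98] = 6*m + 24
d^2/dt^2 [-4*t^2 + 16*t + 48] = -8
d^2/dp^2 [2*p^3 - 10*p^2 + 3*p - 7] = 12*p - 20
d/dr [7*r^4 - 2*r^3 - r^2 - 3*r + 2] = 28*r^3 - 6*r^2 - 2*r - 3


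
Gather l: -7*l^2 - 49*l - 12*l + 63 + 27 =-7*l^2 - 61*l + 90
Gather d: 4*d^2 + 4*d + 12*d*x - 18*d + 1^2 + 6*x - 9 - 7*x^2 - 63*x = 4*d^2 + d*(12*x - 14) - 7*x^2 - 57*x - 8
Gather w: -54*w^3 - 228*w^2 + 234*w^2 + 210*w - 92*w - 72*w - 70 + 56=-54*w^3 + 6*w^2 + 46*w - 14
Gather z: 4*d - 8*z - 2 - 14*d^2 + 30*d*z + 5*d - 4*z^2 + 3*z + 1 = -14*d^2 + 9*d - 4*z^2 + z*(30*d - 5) - 1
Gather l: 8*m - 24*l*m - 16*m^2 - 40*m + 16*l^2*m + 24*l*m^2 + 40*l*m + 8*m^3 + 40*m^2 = 16*l^2*m + l*(24*m^2 + 16*m) + 8*m^3 + 24*m^2 - 32*m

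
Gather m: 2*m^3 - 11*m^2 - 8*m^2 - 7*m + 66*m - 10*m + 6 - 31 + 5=2*m^3 - 19*m^2 + 49*m - 20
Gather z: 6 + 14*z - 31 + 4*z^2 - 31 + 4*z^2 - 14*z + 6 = 8*z^2 - 50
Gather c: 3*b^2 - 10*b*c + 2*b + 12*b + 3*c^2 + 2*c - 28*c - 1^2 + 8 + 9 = 3*b^2 + 14*b + 3*c^2 + c*(-10*b - 26) + 16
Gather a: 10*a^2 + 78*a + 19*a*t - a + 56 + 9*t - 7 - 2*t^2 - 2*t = 10*a^2 + a*(19*t + 77) - 2*t^2 + 7*t + 49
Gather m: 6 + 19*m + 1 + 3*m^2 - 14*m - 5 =3*m^2 + 5*m + 2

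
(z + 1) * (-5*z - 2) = -5*z^2 - 7*z - 2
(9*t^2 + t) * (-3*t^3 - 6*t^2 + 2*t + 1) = -27*t^5 - 57*t^4 + 12*t^3 + 11*t^2 + t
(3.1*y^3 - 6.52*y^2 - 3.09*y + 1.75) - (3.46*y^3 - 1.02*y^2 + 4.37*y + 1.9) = -0.36*y^3 - 5.5*y^2 - 7.46*y - 0.15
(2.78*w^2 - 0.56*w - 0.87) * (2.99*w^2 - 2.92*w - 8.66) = 8.3122*w^4 - 9.792*w^3 - 25.0409*w^2 + 7.39*w + 7.5342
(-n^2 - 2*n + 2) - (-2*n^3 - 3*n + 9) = 2*n^3 - n^2 + n - 7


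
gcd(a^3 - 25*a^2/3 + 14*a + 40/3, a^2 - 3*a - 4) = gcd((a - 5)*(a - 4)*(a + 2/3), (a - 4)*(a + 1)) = a - 4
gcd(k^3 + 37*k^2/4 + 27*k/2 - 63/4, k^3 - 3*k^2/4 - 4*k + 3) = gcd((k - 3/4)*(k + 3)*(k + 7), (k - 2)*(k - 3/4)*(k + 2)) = k - 3/4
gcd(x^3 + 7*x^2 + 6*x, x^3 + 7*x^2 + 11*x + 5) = x + 1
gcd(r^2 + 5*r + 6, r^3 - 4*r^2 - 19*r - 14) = r + 2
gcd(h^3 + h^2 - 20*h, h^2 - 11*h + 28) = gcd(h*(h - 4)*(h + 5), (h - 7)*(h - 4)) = h - 4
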